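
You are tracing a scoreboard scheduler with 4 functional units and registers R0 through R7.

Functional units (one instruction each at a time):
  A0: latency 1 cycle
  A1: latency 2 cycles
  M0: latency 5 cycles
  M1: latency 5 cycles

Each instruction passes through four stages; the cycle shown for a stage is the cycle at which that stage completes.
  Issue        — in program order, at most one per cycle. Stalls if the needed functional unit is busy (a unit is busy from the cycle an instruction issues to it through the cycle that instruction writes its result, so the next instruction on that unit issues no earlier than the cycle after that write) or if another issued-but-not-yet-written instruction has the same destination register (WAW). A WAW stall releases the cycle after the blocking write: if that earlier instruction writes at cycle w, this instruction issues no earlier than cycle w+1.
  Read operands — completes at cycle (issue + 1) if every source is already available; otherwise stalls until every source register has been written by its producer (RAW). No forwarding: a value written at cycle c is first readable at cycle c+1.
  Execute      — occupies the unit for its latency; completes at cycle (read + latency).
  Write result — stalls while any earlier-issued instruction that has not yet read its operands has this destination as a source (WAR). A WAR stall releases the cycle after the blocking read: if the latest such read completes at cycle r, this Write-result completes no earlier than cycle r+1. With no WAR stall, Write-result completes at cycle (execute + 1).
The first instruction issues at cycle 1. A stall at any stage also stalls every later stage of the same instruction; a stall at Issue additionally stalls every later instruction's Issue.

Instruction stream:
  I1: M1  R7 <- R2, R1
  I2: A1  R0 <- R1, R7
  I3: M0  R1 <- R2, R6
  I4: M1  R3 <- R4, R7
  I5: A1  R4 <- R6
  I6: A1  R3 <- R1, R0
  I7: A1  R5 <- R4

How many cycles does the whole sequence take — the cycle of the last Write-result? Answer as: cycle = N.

cycle 1: I1 dispatched to M1
cycle 2: I1 operands ready, I2 dispatched to A1
cycle 3: I3 dispatched to M0
cycle 4: I3 operands ready
cycle 7: I1 complete
cycle 8: R7←I1
cycle 9: I2 operands ready, I3 complete, I4 dispatched to M1
cycle 10: R1←I3, I4 operands ready
cycle 11: I2 complete
cycle 12: R0←I2
cycle 13: I5 dispatched to A1
cycle 14: I5 operands ready
cycle 15: I4 complete
cycle 16: R3←I4, I5 complete
cycle 17: R4←I5
cycle 18: I6 dispatched to A1
cycle 19: I6 operands ready
cycle 21: I6 complete
cycle 22: R3←I6
cycle 23: I7 dispatched to A1
cycle 24: I7 operands ready
cycle 26: I7 complete
cycle 27: R5←I7

cycle = 27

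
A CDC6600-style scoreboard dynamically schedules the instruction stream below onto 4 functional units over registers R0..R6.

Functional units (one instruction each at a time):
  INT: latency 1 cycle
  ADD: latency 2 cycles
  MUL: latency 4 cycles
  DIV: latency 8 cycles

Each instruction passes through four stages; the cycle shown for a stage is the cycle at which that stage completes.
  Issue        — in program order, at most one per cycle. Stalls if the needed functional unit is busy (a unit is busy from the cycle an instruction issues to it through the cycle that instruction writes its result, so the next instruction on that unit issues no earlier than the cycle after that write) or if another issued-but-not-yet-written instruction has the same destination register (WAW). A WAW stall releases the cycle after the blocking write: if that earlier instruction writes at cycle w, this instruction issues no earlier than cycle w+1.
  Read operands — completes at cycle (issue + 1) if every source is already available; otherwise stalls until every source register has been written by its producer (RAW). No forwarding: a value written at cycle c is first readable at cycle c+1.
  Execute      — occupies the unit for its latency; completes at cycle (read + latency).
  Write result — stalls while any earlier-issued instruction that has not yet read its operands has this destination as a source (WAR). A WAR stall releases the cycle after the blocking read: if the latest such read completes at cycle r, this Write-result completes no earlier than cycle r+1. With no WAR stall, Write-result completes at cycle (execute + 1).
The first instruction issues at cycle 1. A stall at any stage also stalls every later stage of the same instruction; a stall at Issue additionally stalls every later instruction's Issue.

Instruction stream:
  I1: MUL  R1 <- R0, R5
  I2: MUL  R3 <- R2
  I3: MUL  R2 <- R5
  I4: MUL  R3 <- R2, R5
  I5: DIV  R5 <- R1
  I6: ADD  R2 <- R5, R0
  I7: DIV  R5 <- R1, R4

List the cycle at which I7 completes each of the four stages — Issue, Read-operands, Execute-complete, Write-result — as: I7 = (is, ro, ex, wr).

I7 = (34, 35, 43, 44)

I1 -> (1, 2, 6, 7)
I2 -> (8, 9, 13, 14)  // struct: MUL busy until I1 writes@7
I3 -> (15, 16, 20, 21)  // struct: MUL busy until I2 writes@14
I4 -> (22, 23, 27, 28)  // struct: MUL busy until I3 writes@21
I5 -> (23, 24, 32, 33)
I6 -> (24, 34, 36, 37)  // RAW R5: wait I5 write@33
I7 -> (34, 35, 43, 44)  // struct: DIV busy until I5 writes@33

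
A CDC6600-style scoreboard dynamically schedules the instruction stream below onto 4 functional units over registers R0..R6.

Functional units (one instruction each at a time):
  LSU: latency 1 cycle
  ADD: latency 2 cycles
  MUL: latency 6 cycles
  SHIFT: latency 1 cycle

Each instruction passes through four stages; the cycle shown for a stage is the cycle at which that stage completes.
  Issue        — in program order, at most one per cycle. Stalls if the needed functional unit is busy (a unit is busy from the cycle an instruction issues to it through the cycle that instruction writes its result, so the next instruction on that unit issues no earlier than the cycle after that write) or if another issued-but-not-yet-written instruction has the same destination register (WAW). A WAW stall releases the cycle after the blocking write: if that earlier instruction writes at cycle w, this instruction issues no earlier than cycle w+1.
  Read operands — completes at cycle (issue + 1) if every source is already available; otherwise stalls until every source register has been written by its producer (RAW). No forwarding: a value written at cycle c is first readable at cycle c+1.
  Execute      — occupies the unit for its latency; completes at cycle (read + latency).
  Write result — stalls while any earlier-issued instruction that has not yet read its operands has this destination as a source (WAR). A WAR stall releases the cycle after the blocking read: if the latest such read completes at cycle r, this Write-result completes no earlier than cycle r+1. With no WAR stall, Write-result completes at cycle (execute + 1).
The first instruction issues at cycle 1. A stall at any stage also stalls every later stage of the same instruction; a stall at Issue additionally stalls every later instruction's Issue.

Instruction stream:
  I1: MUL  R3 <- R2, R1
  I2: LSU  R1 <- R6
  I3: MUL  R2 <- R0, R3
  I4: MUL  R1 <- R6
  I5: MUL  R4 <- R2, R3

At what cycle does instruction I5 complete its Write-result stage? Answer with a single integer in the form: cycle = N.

cycle = 36

  I1 | 1 | 2 | 8 | 9
  I2 | 2 | 3 | 4 | 5
  I3 | 10 | 11 | 17 | 18   struct: MUL busy until I1 writes@9
  I4 | 19 | 20 | 26 | 27   struct: MUL busy until I3 writes@18
  I5 | 28 | 29 | 35 | 36   struct: MUL busy until I4 writes@27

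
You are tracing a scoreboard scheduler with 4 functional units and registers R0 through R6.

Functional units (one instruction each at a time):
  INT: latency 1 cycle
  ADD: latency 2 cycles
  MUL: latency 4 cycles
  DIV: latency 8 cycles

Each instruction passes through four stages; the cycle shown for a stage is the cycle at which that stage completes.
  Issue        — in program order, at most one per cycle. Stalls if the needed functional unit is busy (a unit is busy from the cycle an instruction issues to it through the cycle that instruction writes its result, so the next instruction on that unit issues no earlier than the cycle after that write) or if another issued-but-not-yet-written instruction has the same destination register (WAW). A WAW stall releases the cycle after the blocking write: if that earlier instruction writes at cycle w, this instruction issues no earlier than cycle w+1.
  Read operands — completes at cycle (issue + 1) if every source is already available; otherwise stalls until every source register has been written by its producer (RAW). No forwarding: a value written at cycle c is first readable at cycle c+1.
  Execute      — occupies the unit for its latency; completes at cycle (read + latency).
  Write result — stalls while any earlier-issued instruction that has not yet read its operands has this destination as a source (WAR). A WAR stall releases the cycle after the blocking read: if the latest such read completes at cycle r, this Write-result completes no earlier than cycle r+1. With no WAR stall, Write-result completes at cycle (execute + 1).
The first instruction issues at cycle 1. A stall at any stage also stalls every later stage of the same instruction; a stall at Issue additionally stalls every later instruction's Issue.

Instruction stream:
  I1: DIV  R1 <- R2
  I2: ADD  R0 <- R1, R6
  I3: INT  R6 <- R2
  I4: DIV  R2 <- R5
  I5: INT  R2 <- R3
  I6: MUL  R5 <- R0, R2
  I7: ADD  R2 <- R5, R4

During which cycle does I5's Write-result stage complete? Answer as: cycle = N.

[I1] 1/2/10/11
[I2] 2/12/14/15  (RAW R1: wait I1 write@11)
[I3] 3/4/5/13  (WAR R6: wait I2 read@12)
[I4] 12/13/21/22  (struct: DIV busy until I1 writes@11)
[I5] 23/24/25/26  (WAW R2: wait I4 write@22)
[I6] 24/27/31/32  (RAW R2: wait I5 write@26)
[I7] 27/33/35/36  (WAW R2: wait I5 write@26; RAW R5: wait I6 write@32)

cycle = 26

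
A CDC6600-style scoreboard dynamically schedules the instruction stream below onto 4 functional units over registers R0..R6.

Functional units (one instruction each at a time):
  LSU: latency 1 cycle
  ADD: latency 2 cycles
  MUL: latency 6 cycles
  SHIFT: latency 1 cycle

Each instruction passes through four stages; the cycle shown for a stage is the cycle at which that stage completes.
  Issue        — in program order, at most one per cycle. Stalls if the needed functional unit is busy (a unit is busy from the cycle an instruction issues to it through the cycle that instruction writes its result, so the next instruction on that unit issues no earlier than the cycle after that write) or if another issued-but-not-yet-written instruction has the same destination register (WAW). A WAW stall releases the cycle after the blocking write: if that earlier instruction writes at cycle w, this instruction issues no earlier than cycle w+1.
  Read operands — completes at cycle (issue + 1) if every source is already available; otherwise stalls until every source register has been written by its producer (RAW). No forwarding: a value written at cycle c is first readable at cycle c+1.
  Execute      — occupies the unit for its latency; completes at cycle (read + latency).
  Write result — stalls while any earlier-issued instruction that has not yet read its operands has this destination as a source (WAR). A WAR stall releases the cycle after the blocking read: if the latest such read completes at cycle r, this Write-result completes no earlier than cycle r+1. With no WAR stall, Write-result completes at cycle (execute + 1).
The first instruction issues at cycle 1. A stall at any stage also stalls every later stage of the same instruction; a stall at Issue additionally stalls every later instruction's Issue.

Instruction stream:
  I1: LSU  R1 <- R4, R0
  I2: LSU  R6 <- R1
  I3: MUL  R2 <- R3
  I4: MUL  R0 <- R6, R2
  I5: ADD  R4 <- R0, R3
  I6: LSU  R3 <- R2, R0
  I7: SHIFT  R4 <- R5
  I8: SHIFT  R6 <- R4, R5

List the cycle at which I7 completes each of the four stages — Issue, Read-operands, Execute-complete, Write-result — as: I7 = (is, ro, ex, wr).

I1: IS=1 RO=2 EX=3 WR=4
I2: IS=5 RO=6 EX=7 WR=8  [struct: LSU busy until I1 writes@4]
I3: IS=6 RO=7 EX=13 WR=14
I4: IS=15 RO=16 EX=22 WR=23  [struct: MUL busy until I3 writes@14]
I5: IS=16 RO=24 EX=26 WR=27  [RAW R0: wait I4 write@23]
I6: IS=17 RO=24 EX=25 WR=26  [RAW R0: wait I4 write@23]
I7: IS=28 RO=29 EX=30 WR=31  [WAW R4: wait I5 write@27]
I8: IS=32 RO=33 EX=34 WR=35  [struct: SHIFT busy until I7 writes@31]

I7 = (28, 29, 30, 31)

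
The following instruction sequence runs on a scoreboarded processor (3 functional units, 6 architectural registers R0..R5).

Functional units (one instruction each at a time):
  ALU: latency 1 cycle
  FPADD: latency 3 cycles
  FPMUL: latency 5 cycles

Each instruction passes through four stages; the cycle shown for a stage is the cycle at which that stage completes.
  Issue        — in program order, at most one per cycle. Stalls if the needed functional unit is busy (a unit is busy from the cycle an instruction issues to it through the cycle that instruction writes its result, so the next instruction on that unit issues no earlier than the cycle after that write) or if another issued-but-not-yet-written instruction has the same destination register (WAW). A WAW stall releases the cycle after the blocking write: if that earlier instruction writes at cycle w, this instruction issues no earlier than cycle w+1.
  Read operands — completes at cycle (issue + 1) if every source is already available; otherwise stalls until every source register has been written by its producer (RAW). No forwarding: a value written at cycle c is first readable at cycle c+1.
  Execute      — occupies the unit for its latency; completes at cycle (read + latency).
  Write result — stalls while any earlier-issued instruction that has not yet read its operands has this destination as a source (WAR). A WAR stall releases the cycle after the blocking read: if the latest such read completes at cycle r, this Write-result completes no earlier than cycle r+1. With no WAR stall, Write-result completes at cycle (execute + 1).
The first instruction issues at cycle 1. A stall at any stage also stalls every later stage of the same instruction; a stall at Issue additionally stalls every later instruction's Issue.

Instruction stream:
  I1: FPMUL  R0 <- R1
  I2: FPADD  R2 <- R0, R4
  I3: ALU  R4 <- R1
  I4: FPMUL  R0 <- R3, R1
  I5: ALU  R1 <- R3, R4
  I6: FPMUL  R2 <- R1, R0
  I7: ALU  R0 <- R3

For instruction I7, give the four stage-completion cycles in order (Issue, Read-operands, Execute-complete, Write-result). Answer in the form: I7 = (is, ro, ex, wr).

I7 = (18, 19, 20, 21)

I1 -> (1, 2, 7, 8)
I2 -> (2, 9, 12, 13)  // RAW R0: wait I1 write@8
I3 -> (3, 4, 5, 10)  // WAR R4: wait I2 read@9
I4 -> (9, 10, 15, 16)  // struct: FPMUL busy until I1 writes@8
I5 -> (11, 12, 13, 14)  // struct: ALU busy until I3 writes@10
I6 -> (17, 18, 23, 24)  // struct: FPMUL busy until I4 writes@16
I7 -> (18, 19, 20, 21)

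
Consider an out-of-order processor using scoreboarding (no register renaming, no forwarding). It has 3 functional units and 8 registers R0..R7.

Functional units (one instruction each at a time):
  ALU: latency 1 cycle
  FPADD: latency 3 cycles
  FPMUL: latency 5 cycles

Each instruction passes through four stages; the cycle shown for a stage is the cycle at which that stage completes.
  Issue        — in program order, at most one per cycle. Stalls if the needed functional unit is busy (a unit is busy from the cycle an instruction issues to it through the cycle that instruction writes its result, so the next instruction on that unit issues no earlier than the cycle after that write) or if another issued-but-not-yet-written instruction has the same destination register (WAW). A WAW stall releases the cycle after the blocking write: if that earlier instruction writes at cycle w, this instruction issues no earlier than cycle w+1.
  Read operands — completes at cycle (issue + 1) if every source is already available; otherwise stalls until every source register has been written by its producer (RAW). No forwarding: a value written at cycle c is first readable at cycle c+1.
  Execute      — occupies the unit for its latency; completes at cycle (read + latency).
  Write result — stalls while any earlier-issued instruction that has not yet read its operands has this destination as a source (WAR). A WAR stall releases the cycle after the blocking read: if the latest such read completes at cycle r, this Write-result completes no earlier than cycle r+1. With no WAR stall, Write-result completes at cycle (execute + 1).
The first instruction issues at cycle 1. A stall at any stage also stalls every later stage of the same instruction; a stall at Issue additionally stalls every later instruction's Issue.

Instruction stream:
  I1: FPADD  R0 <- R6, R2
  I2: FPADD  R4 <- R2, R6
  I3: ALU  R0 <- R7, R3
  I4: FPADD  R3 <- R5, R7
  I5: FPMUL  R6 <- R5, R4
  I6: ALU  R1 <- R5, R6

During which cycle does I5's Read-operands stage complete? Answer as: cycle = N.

cycle = 15

t=1  I1 issues→FPADD
t=2  I1 reads
t=5  I1 exec-done
t=6  I1 writes R0
t=7  I2 issues→FPADD
t=8  I2 reads; I3 issues→ALU
t=9  I3 reads
t=10  I3 exec-done
t=11  I2 exec-done; I3 writes R0
t=12  I2 writes R4
t=13  I4 issues→FPADD
t=14  I4 reads; I5 issues→FPMUL
t=15  I5 reads; I6 issues→ALU
t=17  I4 exec-done
t=18  I4 writes R3
t=20  I5 exec-done
t=21  I5 writes R6
t=22  I6 reads
t=23  I6 exec-done
t=24  I6 writes R1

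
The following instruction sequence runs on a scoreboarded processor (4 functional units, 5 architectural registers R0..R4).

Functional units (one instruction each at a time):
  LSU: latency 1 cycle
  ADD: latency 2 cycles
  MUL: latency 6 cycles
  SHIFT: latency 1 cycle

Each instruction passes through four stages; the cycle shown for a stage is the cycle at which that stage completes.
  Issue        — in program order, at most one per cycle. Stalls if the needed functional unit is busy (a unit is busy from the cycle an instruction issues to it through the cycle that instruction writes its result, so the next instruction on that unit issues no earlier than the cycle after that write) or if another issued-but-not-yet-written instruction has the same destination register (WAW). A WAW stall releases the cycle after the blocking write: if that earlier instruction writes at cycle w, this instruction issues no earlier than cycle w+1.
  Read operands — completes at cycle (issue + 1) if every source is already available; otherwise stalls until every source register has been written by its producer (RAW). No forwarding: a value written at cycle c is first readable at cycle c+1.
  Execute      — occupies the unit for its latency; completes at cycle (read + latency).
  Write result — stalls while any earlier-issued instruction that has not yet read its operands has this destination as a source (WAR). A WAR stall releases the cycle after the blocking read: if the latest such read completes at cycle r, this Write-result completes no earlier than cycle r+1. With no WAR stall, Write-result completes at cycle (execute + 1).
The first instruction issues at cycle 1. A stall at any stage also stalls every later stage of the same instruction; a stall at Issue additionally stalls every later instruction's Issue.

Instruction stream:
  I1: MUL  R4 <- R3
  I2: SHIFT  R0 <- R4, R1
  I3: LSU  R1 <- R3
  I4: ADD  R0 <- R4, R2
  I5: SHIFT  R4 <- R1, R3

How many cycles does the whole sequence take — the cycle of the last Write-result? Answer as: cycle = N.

t=1  I1→MUL
t=2  I1 RO · I2→SHIFT
t=3  I3→LSU
t=4  I3 RO
t=5  I3 EX
t=8  I1 EX
t=9  I1 WR R4
t=10  I2 RO
t=11  I2 EX · I3 WR R1
t=12  I2 WR R0
t=13  I4→ADD
t=14  I4 RO · I5→SHIFT
t=15  I5 RO
t=16  I4 EX · I5 EX
t=17  I4 WR R0 · I5 WR R4

cycle = 17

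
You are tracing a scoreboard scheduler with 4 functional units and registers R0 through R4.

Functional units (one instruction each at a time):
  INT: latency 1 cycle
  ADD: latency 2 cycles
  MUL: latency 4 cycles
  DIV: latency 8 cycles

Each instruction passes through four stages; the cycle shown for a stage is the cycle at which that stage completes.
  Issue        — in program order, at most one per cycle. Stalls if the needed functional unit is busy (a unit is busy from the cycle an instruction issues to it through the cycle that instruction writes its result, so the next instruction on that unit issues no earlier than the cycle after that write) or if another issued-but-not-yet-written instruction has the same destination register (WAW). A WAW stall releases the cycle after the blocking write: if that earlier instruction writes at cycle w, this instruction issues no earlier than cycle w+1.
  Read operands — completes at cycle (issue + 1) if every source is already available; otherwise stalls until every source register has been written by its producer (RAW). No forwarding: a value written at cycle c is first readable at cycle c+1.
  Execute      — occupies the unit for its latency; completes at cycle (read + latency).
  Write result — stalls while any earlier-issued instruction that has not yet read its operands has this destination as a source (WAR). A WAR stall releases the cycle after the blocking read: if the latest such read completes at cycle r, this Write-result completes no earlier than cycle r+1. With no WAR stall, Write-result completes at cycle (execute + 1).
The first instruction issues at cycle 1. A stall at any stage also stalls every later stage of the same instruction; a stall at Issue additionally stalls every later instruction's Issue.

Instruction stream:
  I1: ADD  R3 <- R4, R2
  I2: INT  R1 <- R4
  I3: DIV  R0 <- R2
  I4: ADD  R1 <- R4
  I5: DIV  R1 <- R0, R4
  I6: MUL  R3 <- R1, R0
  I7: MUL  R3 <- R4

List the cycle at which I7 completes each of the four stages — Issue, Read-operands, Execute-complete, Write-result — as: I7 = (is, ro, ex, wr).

I7 = (31, 32, 36, 37)

1) issue 1, read 2, done 4, write 5
2) issue 2, read 3, done 4, write 5
3) issue 3, read 4, done 12, write 13
4) issue 6, read 7, done 9, write 10  <WAW R1: wait I2 write@5>
5) issue 14, read 15, done 23, write 24  <struct: DIV busy until I3 writes@13>
6) issue 15, read 25, done 29, write 30  <RAW R1: wait I5 write@24>
7) issue 31, read 32, done 36, write 37  <struct: MUL busy until I6 writes@30>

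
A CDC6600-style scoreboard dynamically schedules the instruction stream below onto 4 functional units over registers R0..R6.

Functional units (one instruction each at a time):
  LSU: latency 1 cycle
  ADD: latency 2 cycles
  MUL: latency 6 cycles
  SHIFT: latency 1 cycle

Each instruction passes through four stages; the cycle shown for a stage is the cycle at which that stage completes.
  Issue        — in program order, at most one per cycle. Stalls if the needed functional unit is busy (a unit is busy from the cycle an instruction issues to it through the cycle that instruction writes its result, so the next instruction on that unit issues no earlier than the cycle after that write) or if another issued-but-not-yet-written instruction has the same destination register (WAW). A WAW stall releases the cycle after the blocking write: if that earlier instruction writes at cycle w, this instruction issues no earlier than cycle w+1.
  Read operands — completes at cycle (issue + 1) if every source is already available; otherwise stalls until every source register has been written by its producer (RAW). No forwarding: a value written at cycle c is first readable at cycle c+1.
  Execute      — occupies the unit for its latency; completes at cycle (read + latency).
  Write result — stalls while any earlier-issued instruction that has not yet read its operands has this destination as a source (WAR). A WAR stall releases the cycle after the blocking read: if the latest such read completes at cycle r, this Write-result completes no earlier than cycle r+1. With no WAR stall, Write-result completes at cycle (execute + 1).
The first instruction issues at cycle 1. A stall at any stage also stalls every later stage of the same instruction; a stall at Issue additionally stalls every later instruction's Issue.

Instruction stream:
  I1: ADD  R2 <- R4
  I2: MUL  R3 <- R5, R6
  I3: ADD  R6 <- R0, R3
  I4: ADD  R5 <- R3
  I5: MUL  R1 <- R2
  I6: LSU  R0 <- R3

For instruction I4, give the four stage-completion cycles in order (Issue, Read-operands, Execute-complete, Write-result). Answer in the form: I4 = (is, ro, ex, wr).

c1: I1 dispatched to ADD
c2: I1 operands ready | I2 dispatched to MUL
c3: I2 operands ready
c4: I1 complete
c5: R2←I1
c6: I3 dispatched to ADD
c9: I2 complete
c10: R3←I2
c11: I3 operands ready
c13: I3 complete
c14: R6←I3
c15: I4 dispatched to ADD
c16: I4 operands ready | I5 dispatched to MUL
c17: I5 operands ready | I6 dispatched to LSU
c18: I4 complete | I6 operands ready
c19: R5←I4 | I6 complete
c20: R0←I6
c23: I5 complete
c24: R1←I5

I4 = (15, 16, 18, 19)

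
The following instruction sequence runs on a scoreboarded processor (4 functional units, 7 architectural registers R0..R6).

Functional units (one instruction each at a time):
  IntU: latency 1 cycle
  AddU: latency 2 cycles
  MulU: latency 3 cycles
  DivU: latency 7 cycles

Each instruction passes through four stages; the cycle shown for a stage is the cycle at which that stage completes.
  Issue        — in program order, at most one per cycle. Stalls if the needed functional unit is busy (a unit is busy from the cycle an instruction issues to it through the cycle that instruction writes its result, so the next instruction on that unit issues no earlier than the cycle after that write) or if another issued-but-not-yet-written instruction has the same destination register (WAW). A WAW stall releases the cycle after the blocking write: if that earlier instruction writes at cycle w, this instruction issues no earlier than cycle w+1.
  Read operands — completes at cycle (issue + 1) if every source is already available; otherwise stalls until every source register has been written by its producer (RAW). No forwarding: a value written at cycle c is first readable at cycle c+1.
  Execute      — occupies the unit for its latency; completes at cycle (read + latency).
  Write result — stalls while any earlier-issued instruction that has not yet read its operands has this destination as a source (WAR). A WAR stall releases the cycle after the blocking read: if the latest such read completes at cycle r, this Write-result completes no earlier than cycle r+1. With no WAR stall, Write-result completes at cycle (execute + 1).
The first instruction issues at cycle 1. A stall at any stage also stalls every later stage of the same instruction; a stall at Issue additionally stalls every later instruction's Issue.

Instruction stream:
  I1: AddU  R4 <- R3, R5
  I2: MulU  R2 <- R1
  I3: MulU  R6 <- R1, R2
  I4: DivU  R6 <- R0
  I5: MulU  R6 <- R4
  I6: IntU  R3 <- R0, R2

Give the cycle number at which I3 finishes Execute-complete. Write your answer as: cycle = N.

c1: I1 issues→AddU
c2: I1 reads; I2 issues→MulU
c3: I2 reads
c4: I1 exec-done
c5: I1 writes R4
c6: I2 exec-done
c7: I2 writes R2
c8: I3 issues→MulU
c9: I3 reads
c12: I3 exec-done
c13: I3 writes R6
c14: I4 issues→DivU
c15: I4 reads
c22: I4 exec-done
c23: I4 writes R6
c24: I5 issues→MulU
c25: I5 reads; I6 issues→IntU
c26: I6 reads
c27: I6 exec-done
c28: I5 exec-done; I6 writes R3
c29: I5 writes R6

cycle = 12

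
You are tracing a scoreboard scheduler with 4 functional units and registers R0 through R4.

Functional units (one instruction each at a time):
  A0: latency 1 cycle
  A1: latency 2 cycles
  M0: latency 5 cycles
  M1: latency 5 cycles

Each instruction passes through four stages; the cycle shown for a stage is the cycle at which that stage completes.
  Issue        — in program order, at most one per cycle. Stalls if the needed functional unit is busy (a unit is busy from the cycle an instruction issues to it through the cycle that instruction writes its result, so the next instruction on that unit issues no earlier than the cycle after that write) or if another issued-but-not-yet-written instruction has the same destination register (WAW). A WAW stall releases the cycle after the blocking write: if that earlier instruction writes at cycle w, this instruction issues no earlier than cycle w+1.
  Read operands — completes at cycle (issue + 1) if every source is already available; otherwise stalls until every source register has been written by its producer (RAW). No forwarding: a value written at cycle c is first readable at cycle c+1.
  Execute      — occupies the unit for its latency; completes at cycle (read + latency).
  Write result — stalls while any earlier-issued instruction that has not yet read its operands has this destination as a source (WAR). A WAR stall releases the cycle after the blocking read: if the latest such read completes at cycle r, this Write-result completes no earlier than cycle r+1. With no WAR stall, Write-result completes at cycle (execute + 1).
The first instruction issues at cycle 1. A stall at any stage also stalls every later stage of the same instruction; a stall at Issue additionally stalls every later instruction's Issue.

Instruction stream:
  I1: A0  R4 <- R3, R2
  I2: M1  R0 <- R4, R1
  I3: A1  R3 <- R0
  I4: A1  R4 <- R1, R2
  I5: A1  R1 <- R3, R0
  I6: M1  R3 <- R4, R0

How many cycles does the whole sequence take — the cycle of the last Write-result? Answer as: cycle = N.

t=1  I1 issues→A0
t=2  I1 reads, I2 issues→M1
t=3  I1 exec-done, I3 issues→A1
t=4  I1 writes R4
t=5  I2 reads
t=10  I2 exec-done
t=11  I2 writes R0
t=12  I3 reads
t=14  I3 exec-done
t=15  I3 writes R3
t=16  I4 issues→A1
t=17  I4 reads
t=19  I4 exec-done
t=20  I4 writes R4
t=21  I5 issues→A1
t=22  I5 reads, I6 issues→M1
t=23  I6 reads
t=24  I5 exec-done
t=25  I5 writes R1
t=28  I6 exec-done
t=29  I6 writes R3

cycle = 29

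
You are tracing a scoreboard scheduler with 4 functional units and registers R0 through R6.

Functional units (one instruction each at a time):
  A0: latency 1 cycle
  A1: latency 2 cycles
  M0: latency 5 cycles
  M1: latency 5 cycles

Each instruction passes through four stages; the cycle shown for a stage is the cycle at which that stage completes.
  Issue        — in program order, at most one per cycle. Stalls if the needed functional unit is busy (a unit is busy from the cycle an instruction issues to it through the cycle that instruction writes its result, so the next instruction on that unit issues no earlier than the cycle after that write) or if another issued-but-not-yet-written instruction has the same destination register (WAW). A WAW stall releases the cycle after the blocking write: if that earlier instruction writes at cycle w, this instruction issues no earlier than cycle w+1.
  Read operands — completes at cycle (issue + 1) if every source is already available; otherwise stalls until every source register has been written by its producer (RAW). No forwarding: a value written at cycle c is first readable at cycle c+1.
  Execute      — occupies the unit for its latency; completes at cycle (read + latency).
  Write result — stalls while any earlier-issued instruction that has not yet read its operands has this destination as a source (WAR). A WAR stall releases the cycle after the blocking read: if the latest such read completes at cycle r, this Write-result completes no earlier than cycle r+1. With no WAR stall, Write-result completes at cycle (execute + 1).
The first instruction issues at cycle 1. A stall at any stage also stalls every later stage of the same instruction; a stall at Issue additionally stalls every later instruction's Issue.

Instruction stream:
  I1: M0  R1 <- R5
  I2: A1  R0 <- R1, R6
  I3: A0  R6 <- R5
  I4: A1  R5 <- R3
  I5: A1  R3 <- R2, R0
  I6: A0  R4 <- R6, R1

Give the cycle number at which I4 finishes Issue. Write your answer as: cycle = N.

cycle = 13

cycle 1: issue I1 (M0)
cycle 2: I1 read-ops; issue I2 (A1)
cycle 3: issue I3 (A0)
cycle 4: I3 read-ops
cycle 5: I3 finished on A0
cycle 7: I1 finished on M0
cycle 8: I1→R1
cycle 9: I2 read-ops
cycle 10: I3→R6
cycle 11: I2 finished on A1
cycle 12: I2→R0
cycle 13: issue I4 (A1)
cycle 14: I4 read-ops
cycle 16: I4 finished on A1
cycle 17: I4→R5
cycle 18: issue I5 (A1)
cycle 19: I5 read-ops; issue I6 (A0)
cycle 20: I6 read-ops
cycle 21: I5 finished on A1; I6 finished on A0
cycle 22: I5→R3; I6→R4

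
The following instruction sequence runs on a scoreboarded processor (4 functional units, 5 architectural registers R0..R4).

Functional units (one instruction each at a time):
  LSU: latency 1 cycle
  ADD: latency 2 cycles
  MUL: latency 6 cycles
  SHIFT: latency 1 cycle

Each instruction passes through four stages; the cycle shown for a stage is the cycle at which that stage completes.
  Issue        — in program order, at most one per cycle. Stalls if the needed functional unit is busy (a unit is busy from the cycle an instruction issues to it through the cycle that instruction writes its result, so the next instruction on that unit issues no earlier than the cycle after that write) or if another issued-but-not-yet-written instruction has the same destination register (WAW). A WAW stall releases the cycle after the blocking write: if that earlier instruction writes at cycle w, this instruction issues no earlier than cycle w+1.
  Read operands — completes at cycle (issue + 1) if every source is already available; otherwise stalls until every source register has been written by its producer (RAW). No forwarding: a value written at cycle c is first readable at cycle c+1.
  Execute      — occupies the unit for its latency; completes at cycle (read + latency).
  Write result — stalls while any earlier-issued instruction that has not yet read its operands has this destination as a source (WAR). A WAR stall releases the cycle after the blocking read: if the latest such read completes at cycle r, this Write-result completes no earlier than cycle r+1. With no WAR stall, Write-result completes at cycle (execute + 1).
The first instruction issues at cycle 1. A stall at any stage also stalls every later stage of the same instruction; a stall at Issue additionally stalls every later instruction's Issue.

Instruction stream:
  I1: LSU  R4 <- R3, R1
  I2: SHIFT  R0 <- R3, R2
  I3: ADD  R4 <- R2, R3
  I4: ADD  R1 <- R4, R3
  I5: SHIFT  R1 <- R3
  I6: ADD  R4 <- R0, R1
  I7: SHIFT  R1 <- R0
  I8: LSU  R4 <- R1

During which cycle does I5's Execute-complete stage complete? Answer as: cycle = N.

cycle = 17

  I1 | 1 | 2 | 3 | 4
  I2 | 2 | 3 | 4 | 5
  I3 | 5 | 6 | 8 | 9   WAW R4: wait I1 write@4
  I4 | 10 | 11 | 13 | 14   struct: ADD busy until I3 writes@9
  I5 | 15 | 16 | 17 | 18   WAW R1: wait I4 write@14
  I6 | 16 | 19 | 21 | 22   RAW R1: wait I5 write@18
  I7 | 19 | 20 | 21 | 22   struct: SHIFT busy until I5 writes@18
  I8 | 23 | 24 | 25 | 26   WAW R4: wait I6 write@22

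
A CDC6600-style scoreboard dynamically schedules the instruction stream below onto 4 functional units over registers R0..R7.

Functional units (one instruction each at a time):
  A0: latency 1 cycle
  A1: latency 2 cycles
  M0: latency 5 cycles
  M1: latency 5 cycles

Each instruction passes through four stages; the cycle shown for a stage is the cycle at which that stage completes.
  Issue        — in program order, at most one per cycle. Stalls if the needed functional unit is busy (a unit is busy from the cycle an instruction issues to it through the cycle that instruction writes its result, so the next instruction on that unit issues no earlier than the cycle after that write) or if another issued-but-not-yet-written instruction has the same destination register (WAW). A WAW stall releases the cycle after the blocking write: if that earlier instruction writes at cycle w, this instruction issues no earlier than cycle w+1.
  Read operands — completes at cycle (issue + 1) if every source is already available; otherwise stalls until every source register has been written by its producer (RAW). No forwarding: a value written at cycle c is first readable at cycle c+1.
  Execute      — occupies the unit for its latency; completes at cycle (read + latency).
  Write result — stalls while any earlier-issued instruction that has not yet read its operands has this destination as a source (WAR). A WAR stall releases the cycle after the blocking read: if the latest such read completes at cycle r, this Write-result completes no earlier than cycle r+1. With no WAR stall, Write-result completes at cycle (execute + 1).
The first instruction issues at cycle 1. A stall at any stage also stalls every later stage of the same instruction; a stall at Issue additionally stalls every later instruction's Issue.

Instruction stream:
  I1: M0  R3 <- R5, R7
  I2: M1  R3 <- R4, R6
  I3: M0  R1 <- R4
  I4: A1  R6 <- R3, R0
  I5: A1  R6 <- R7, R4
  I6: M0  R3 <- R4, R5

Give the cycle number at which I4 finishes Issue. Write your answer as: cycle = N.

t=1  I1→M0
t=2  I1 RO
t=7  I1 EX
t=8  I1 WR R3
t=9  I2→M1
t=10  I2 RO · I3→M0
t=11  I3 RO · I4→A1
t=15  I2 EX
t=16  I2 WR R3 · I3 EX
t=17  I3 WR R1 · I4 RO
t=19  I4 EX
t=20  I4 WR R6
t=21  I5→A1
t=22  I5 RO · I6→M0
t=23  I6 RO
t=24  I5 EX
t=25  I5 WR R6
t=28  I6 EX
t=29  I6 WR R3

cycle = 11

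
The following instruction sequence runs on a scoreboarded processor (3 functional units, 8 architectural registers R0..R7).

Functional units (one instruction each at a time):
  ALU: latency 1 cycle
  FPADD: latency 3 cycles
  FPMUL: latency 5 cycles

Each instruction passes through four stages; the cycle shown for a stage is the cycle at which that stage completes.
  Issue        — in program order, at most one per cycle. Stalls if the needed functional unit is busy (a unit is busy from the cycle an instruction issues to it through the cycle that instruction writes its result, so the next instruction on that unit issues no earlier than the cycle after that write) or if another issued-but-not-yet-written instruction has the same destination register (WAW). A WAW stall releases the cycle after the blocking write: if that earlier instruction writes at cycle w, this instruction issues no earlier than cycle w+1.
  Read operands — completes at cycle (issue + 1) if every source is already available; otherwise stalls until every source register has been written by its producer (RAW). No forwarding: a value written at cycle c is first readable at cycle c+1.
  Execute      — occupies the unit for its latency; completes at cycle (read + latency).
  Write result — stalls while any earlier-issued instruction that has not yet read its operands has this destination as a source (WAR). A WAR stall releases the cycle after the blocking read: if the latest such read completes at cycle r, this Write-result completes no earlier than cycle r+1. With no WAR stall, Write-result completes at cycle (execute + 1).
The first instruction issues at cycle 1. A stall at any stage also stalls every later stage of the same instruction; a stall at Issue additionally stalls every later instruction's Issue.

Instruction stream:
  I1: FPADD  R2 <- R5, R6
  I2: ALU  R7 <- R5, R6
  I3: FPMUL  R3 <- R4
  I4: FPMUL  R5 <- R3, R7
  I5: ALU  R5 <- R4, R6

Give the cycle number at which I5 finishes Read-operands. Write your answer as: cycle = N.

cycle = 20

t=1  I1 dispatched to FPADD
t=2  I1 operands ready; I2 dispatched to ALU
t=3  I2 operands ready; I3 dispatched to FPMUL
t=4  I2 complete; I3 operands ready
t=5  I1 complete; R7←I2
t=6  R2←I1
t=9  I3 complete
t=10  R3←I3
t=11  I4 dispatched to FPMUL
t=12  I4 operands ready
t=17  I4 complete
t=18  R5←I4
t=19  I5 dispatched to ALU
t=20  I5 operands ready
t=21  I5 complete
t=22  R5←I5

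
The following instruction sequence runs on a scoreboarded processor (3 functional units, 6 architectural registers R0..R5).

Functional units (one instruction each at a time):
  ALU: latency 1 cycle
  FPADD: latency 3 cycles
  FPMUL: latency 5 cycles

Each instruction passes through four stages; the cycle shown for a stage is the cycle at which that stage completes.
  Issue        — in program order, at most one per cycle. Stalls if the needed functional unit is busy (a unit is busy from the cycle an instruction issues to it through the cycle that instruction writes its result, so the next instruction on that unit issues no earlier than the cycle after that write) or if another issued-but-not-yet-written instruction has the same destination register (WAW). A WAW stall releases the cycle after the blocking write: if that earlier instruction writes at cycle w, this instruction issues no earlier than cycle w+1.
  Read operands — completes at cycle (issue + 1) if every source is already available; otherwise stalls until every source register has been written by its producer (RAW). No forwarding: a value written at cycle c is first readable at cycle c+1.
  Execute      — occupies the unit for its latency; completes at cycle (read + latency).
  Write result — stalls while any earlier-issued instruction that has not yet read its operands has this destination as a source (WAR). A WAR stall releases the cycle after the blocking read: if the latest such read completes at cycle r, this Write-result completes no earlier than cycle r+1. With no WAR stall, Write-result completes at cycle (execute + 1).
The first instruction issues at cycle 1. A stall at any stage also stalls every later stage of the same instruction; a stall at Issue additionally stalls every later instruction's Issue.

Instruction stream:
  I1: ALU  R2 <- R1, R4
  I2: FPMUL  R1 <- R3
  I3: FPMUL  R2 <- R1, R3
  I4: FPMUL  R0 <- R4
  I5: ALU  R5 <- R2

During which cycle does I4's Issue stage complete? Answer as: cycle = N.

c1: issue I1 (ALU)
c2: I1 read-ops, issue I2 (FPMUL)
c3: I1 finished on ALU, I2 read-ops
c4: I1→R2
c8: I2 finished on FPMUL
c9: I2→R1
c10: issue I3 (FPMUL)
c11: I3 read-ops
c16: I3 finished on FPMUL
c17: I3→R2
c18: issue I4 (FPMUL)
c19: I4 read-ops, issue I5 (ALU)
c20: I5 read-ops
c21: I5 finished on ALU
c22: I5→R5
c24: I4 finished on FPMUL
c25: I4→R0

cycle = 18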